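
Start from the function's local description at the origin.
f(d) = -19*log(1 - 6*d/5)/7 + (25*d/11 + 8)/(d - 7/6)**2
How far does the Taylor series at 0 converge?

The radius of convergence is 5/6.

Denominator factor (d - 7/6)^2: pole of order 2 at 7/6, modulus 7/6.
Branch term (-19/7)*log(1 - d/(5/6)): its argument vanishes at d = 5/6, a logarithmic branch point, modulus 5/6.
The radius of convergence is the smallest modulus among the singular points: 5/6.


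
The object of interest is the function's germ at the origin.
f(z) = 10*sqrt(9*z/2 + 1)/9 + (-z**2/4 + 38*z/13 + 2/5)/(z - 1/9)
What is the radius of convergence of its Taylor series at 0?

Denominator factor (z - 1/9): pole of order 1 at 1/9, modulus 1/9.
Branch term (10/9)*sqrt(1 - z/(-2/9)): its argument vanishes at z = -2/9, a square-root branch point, modulus 2/9.
The radius of convergence is the smallest modulus among the singular points: 1/9.

The radius of convergence is 1/9.


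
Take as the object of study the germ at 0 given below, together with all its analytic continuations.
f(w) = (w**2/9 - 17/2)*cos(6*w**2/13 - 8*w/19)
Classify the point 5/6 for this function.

The point is a regular point.

There is no denominator, hence no pole anywhere.
The factor cos(6*w**2/13 - 8*w/19) is entire.
So the germ continues analytically to 5/6.


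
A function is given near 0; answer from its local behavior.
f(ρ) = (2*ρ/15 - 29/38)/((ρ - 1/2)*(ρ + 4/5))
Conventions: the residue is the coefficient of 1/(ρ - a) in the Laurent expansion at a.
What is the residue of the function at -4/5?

At the order-1 pole -4/5 set g(ρ) = (ρ - (-4/5))*f(ρ) = (2*ρ/15 - 29/38)/(ρ - 1/2).
Simple pole: residue = g(a) at a = -4/5, which is 2479/3705.

The residue is 2479/3705.


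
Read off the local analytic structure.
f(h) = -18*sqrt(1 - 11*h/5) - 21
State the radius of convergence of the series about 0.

Branch term (-18)*sqrt(1 - h/(5/11)): its argument vanishes at h = 5/11, a square-root branch point, modulus 5/11.
The radius of convergence is the smallest modulus among the singular points: 5/11.

The radius of convergence is 5/11.


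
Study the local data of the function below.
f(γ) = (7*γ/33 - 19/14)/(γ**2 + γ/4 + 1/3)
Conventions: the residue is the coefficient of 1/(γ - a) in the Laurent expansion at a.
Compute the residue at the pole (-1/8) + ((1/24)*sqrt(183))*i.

The residue is (7/66) + ((2557/28182)*sqrt(183))*i.

The factor γ**2 + γ/4 + 1/3 splits as (γ - a)(γ - a') with a = (-1/8) + ((1/24)*sqrt(183))*i, a' = (-1/8) - ((1/24)*sqrt(183))*i. At the order-1 pole a set g(γ) = (γ - a)*f(γ) = [7*γ/33 - 19/14] / (γ - a').
Simple pole: residue = g(a) at a = (-1/8) + ((1/24)*sqrt(183))*i, which is (7/66) + ((2557/28182)*sqrt(183))*i.


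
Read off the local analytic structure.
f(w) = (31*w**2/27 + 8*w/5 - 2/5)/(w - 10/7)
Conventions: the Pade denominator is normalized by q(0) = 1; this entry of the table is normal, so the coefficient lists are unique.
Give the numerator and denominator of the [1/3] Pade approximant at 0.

Taylor coefficients needed (expand at 0): a_0 = 7/25, a_1 = -231/250, a_2 = -97909/67500, a_3 = -685363/675000, a_4 = -4797541/6750000.
Write the denominator as Q(w) = 1 + q1*w + q2*w^2 + q3*w^3. Requiring Q*f - P = O(w^5) with deg P <= 1 kills the coefficients of w^2..w^4 in Q*f:
  w^2: a_2 + q1*a_1 + q2*a_0 = 0, i.e. -97909/67500 + (-231/250)*q1 + (7/25)*q2 = 0.
  w^3: a_3 + q1*a_2 + q2*a_1 + q3*a_0 = 0, i.e. -685363/675000 + (-97909/67500)*q1 + (-231/250)*q2 + (7/25)*q3 = 0.
  w^4: a_4 + q1*a_3 + q2*a_2 + q3*a_1 = 0, i.e. -4797541/6750000 + (-685363/675000)*q1 + (-97909/67500)*q2 + (-231/250)*q3 = 0.
Solving this linear system: q1 = -14252753/10753290, q2 = 867194/1075329, q3 = -67207535/116135532.
The numerator is Q*f truncated at degree 1: P0 = a_0 = 7/25; P1 = a_1 + q1*a_0 = -34817027/26883225.

The Pade approximant has numerator coefficients [7/25, -34817027/26883225]; denominator coefficients [1, -14252753/10753290, 867194/1075329, -67207535/116135532].


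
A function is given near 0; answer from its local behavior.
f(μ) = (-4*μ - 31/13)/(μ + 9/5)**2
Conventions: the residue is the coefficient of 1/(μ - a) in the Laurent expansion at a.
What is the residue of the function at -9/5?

At the order-2 pole -9/5 set g(μ) = (μ - (-9/5))^2*f(μ) = -4*μ - 31/13.
Order-2 pole: residue = g'(a); g'(-9/5) = -4, so the residue is -4.

The residue is -4.


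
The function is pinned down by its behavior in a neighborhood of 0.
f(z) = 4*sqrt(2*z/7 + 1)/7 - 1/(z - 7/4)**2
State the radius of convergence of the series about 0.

Denominator factor (z - 7/4)^2: pole of order 2 at 7/4, modulus 7/4.
Branch term (4/7)*sqrt(1 - z/(-7/2)): its argument vanishes at z = -7/2, a square-root branch point, modulus 7/2.
The radius of convergence is the smallest modulus among the singular points: 7/4.

The radius of convergence is 7/4.


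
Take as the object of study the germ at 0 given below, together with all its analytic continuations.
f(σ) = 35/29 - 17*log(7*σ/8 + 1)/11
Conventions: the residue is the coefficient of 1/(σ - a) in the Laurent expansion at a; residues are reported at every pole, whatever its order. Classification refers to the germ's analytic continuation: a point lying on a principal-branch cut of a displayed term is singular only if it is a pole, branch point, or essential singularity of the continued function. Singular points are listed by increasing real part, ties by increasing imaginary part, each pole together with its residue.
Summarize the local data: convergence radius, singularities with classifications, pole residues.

Radius of convergence at 0: 8/7.
At -8/7: a logarithmic branch point.

Branch term (-17/11)*log(1 - σ/(-8/7)): its argument vanishes at σ = -8/7, a logarithmic branch point, modulus 8/7.
The radius of convergence is the smallest modulus among the singular points: 8/7.


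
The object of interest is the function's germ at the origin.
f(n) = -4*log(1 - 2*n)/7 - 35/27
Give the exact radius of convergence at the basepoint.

Branch term (-4/7)*log(1 - n/(1/2)): its argument vanishes at n = 1/2, a logarithmic branch point, modulus 1/2.
The radius of convergence is the smallest modulus among the singular points: 1/2.

The radius of convergence is 1/2.


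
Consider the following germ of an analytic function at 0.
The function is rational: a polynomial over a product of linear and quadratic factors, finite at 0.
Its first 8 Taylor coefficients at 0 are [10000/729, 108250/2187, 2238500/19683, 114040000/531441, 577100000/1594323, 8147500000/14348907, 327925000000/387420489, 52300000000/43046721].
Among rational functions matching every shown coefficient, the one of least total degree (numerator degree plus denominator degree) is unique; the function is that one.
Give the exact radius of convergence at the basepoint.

The radius of convergence is 9/10.

No rational of total degree below 5 reproduces all 8 coefficients; solving the [2/3] Pade equations on them gives f(β) = (β**2/3 - 11*β/4 - 10)/(β - 9/10)**3, whose expansion matches every shown term.
Denominator factor (β - 9/10)^3: pole of order 3 at 9/10, modulus 9/10.
The radius of convergence is the smallest modulus among the singular points: 9/10.


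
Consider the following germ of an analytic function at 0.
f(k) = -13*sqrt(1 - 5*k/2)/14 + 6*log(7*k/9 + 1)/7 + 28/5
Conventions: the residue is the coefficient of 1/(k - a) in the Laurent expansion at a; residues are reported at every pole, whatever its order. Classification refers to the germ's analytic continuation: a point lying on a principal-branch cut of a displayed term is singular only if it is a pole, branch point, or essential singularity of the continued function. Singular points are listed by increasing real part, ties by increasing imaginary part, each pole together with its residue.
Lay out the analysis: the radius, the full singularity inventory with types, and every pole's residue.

Radius of convergence at 0: 2/5.
At -9/7: a logarithmic branch point.
At 2/5: an algebraic (square-root) branch point.

Branch term (-13/14)*sqrt(1 - k/(2/5)): its argument vanishes at k = 2/5, a square-root branch point, modulus 2/5.
Branch term (6/7)*log(1 - k/(-9/7)): its argument vanishes at k = -9/7, a logarithmic branch point, modulus 9/7.
The radius of convergence is the smallest modulus among the singular points: 2/5.
List the singular points by increasing real part (a conjugate pair: the negative imaginary part first).


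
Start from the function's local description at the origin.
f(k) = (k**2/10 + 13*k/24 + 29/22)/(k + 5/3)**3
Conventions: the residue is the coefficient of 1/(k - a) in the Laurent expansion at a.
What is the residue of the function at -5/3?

The residue is 1/10.

At the order-3 pole -5/3 set g(k) = (k - (-5/3))^3*f(k) = k**2/10 + 13*k/24 + 29/22.
Order-3 pole: residue = g''(a)/2; g''(-5/3) = 1/5, so the residue is 1/10.


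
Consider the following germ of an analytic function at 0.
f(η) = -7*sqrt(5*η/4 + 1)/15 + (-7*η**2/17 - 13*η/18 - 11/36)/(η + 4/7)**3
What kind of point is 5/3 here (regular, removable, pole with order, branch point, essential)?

The point is a regular point.

Denominator factors: η + 4/7 = 47/21 at η = 5/3 — none vanishes.
Branch term sqrt(1 - η/(-4/5)): argument at 5/3 is 37/12, nonzero, so 5/3 is not its branch point (a point on a principal cut is still regular for the continued germ).
So the germ continues analytically to 5/3.


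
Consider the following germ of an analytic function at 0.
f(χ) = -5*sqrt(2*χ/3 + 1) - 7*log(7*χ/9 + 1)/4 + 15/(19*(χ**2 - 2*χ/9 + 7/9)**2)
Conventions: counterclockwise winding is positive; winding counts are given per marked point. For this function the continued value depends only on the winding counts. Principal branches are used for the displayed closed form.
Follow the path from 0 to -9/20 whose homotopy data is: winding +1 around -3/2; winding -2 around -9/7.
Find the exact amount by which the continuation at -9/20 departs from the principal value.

Continued minus principal equals (sqrt(70)) + ((7)*pi)*i.

The rational part is single-valued and drops out of the difference; each branch term changes only by its own monodromy.
(-7/4)*log(1 - χ/(-9/7)): each positive loop around -9/7 adds 2*pi*i to the log, so winding -2 contributes (-7/4)*(-2)*2*pi*i = (7)*pi*i.
(-5)*sqrt(1 - χ/(-3/2)): winding +1 is odd, the square root flips sign, contributing -2*(-5)*sqrt(1 - (-9/20)/(-3/2)) = -2*(-5)*sqrt(7/10) = sqrt(70).
Summing the contributions at χ = -9/20 gives (sqrt(70)) + ((7)*pi)*i.


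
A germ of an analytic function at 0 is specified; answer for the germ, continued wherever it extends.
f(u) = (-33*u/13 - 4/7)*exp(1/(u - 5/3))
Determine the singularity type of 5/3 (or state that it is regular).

The exponent 1/(u - (5/3)) has a pole at 5/3, so exp(1/(u - (5/3))) takes every nonzero value near it: an essential singularity (not a pole of any order).

The point is an essential singularity.


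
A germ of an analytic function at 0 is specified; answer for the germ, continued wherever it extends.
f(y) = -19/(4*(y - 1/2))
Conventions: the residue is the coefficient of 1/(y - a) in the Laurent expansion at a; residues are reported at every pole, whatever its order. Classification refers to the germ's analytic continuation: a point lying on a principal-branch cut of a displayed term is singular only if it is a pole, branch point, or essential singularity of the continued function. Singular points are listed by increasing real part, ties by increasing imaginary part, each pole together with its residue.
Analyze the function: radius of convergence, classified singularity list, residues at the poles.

Denominator factor (y - 1/2): pole of order 1 at 1/2, modulus 1/2.
The radius of convergence is the smallest modulus among the singular points: 1/2.
At the order-1 pole 1/2 set g(y) = (y - (1/2))*f(y) = -19/4.
Simple pole: residue = g(a) at a = 1/2, which is -19/4.

Radius of convergence at 0: 1/2.
At 1/2: a pole of order 1; residue -19/4.


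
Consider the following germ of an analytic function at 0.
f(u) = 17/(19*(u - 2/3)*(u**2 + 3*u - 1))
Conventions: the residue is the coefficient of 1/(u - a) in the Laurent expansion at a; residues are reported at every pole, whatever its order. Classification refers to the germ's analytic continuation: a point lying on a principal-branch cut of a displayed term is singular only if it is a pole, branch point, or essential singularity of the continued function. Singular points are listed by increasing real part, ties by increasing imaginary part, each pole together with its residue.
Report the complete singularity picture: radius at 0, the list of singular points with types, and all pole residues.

Denominator factor (u - 2/3): pole of order 1 at 2/3, modulus 2/3.
Denominator factor (u**2 + 3*u - 1): discriminant 13, real irrational roots -3/2 + (1/2)*sqrt(13) and -3/2 - (1/2)*sqrt(13); poles of order 1, moduli -3/2 + (1/2)*sqrt(13) and 3/2 + (1/2)*sqrt(13).
The radius of convergence is the smallest modulus among the singular points: -3/2 + (1/2)*sqrt(13).
The factor u**2 + 3*u - 1 splits as (u - a)(u - a') with a = -3/2 - (1/2)*sqrt(13), a' = -3/2 + (1/2)*sqrt(13). At the order-1 pole a set g(u) = (u - a)*f(u) = [17/(19*(u - 2/3))] / (u - a').
Simple pole: residue = g(a) at a = -3/2 - (1/2)*sqrt(13), which is -153/494 + (51/494)*sqrt(13).
The factor u**2 + 3*u - 1 splits as (u - a)(u - a') with a = -3/2 + (1/2)*sqrt(13), a' = -3/2 - (1/2)*sqrt(13). At the order-1 pole a set g(u) = (u - a)*f(u) = [17/(19*(u - 2/3))] / (u - a').
Simple pole: residue = g(a) at a = -3/2 + (1/2)*sqrt(13), which is -153/494 - (51/494)*sqrt(13).
At the order-1 pole 2/3 set g(u) = (u - (2/3))*f(u) = 17/(19*(u**2 + 3*u - 1)).
Simple pole: residue = g(a) at a = 2/3, which is 153/247.
List the singular points by increasing real part (a conjugate pair: the negative imaginary part first).

Radius of convergence at 0: -3/2 + (1/2)*sqrt(13).
At -3/2 - (1/2)*sqrt(13): a pole of order 1; residue -153/494 + (51/494)*sqrt(13).
At -3/2 + (1/2)*sqrt(13): a pole of order 1; residue -153/494 - (51/494)*sqrt(13).
At 2/3: a pole of order 1; residue 153/247.


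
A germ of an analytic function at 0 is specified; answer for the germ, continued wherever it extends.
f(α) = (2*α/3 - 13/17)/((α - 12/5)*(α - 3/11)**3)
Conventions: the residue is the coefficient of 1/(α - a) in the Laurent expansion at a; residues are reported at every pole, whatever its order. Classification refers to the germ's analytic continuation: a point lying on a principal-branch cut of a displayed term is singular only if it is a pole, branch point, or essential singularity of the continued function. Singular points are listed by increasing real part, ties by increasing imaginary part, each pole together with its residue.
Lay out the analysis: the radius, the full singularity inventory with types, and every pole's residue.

Denominator factor (α - 3/11)^3: pole of order 3 at 3/11, modulus 3/11.
Denominator factor (α - 12/5): pole of order 1 at 12/5, modulus 12/5.
The radius of convergence is the smallest modulus among the singular points: 3/11.
At the order-3 pole 3/11 set g(α) = (α - (3/11))^3*f(α) = (2*α/3 - 13/17)/(α - 12/5).
Order-3 pole: residue = g''(a)/2; g''(3/11) = -4725050/27227421, so the residue is -2362525/27227421.
At the order-1 pole 12/5 set g(α) = (α - (12/5))*f(α) = (2*α/3 - 13/17)/(α - 3/11)**3.
Simple pole: residue = g(a) at a = 12/5, which is 2362525/27227421.
List the singular points by increasing real part (a conjugate pair: the negative imaginary part first).

Radius of convergence at 0: 3/11.
At 3/11: a pole of order 3; residue -2362525/27227421.
At 12/5: a pole of order 1; residue 2362525/27227421.


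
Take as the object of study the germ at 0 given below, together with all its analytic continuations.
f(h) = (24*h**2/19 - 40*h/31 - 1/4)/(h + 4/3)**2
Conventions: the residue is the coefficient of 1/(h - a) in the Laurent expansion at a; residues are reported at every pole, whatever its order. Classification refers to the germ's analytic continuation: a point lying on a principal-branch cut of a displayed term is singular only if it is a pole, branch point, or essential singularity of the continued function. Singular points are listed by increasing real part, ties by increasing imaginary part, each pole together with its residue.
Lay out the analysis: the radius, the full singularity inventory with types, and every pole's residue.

Denominator factor (h + 4/3)^2: pole of order 2 at -4/3, modulus 4/3.
The radius of convergence is the smallest modulus among the singular points: 4/3.
At the order-2 pole -4/3 set g(h) = (h - (-4/3))^2*f(h) = 24*h**2/19 - 40*h/31 - 1/4.
Order-2 pole: residue = g'(a); g'(-4/3) = -2744/589, so the residue is -2744/589.

Radius of convergence at 0: 4/3.
At -4/3: a pole of order 2; residue -2744/589.


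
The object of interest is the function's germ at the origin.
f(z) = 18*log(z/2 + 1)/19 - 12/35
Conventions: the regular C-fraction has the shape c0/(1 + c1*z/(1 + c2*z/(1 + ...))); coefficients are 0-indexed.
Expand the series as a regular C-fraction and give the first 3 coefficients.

Taylor coefficients (expand at 0): a_0 = -12/35, a_1 = 9/19, a_2 = -9/76.
c0 = a_0 = -12/35. Peel one level at a time: if S = 1 + c*z/S' with S'(0) = 1, then c is the z-coefficient of S and S' = c*z/(S - 1).
S_1 = c0/f = 1 + (105/76)*z + (4515/2888)*z^2 + ...; c1 = 105/76.
S_2 = c1*z/(S_1 - 1) = 1 + (-43/38)*z + ...; c2 = -43/38.

The regular C-fraction coefficients are [-12/35, 105/76, -43/38].


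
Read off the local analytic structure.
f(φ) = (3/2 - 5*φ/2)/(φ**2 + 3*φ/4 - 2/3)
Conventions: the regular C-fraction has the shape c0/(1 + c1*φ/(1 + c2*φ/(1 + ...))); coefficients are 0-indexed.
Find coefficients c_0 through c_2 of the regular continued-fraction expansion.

The regular C-fraction coefficients are [-9/4, 13/24, 43/39].

Taylor coefficients (expand at 0): a_0 = -9/4, a_1 = 39/32, a_2 = -513/256.
c0 = a_0 = -9/4. Peel one level at a time: if S = 1 + c*φ/S' with S'(0) = 1, then c is the φ-coefficient of S and S' = c*φ/(S - 1).
S_1 = c0/f = 1 + (13/24)*φ + (-43/72)*φ^2 + ...; c1 = 13/24.
S_2 = c1*φ/(S_1 - 1) = 1 + (43/39)*φ + ...; c2 = 43/39.


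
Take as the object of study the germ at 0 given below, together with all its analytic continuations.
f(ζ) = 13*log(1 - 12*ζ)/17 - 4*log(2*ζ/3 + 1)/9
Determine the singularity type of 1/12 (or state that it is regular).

The term (13/17)*log(1 - ζ/(1/12)) has argument 1 - 1/12/(1/12) = 0 at 1/12: a logarithmic (infinitely-sheeted) branch point; the remaining terms are analytic or single-valued there.

The point is a logarithmic branch point.


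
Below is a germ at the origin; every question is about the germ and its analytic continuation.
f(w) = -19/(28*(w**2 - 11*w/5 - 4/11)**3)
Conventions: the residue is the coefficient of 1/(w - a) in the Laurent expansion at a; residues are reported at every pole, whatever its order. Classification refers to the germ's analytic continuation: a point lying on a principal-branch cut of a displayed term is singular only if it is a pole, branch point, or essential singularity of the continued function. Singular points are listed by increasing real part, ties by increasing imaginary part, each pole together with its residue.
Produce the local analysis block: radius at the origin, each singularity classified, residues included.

Denominator factor (w**2 - 11*w/5 - 4/11)^3: discriminant 1731/275, real irrational roots 11/10 + (1/110)*sqrt(19041) and 11/10 - (1/110)*sqrt(19041); poles of order 3, moduli 11/10 + (1/110)*sqrt(19041) and -11/10 + (1/110)*sqrt(19041).
The radius of convergence is the smallest modulus among the singular points: -11/10 + (1/110)*sqrt(19041).
The factor w**2 - 11*w/5 - 4/11 splits as (w - a)(w - a') with a = 11/10 - (1/110)*sqrt(19041), a' = 11/10 + (1/110)*sqrt(19041). At the order-3 pole a set g(w) = (w - a)^3*f(w) = [-19/28] / (w - a')^3.
Order-3 pole: residue = g''(a)/2; g''(11/10 - (1/110)*sqrt(19041)) = (7184375/12102302079)*sqrt(19041), so the residue is (7184375/24204604158)*sqrt(19041).
The factor w**2 - 11*w/5 - 4/11 splits as (w - a)(w - a') with a = 11/10 + (1/110)*sqrt(19041), a' = 11/10 - (1/110)*sqrt(19041). At the order-3 pole a set g(w) = (w - a)^3*f(w) = [-19/28] / (w - a')^3.
Order-3 pole: residue = g''(a)/2; g''(11/10 + (1/110)*sqrt(19041)) = -(7184375/12102302079)*sqrt(19041), so the residue is -(7184375/24204604158)*sqrt(19041).
List the singular points by increasing real part (a conjugate pair: the negative imaginary part first).

Radius of convergence at 0: -11/10 + (1/110)*sqrt(19041).
At 11/10 - (1/110)*sqrt(19041): a pole of order 3; residue (7184375/24204604158)*sqrt(19041).
At 11/10 + (1/110)*sqrt(19041): a pole of order 3; residue -(7184375/24204604158)*sqrt(19041).


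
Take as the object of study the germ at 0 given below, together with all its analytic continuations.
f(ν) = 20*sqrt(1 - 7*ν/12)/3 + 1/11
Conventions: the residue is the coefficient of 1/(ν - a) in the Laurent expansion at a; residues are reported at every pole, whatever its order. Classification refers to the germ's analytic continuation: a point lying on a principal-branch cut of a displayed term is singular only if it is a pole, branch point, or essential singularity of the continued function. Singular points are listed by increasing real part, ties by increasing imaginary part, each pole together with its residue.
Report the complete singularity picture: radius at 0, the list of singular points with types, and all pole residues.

Branch term (20/3)*sqrt(1 - ν/(12/7)): its argument vanishes at ν = 12/7, a square-root branch point, modulus 12/7.
The radius of convergence is the smallest modulus among the singular points: 12/7.

Radius of convergence at 0: 12/7.
At 12/7: an algebraic (square-root) branch point.


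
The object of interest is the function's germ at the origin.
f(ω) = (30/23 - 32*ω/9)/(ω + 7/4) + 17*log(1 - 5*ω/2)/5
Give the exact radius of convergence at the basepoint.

The radius of convergence is 2/5.

Denominator factor (ω + 7/4): pole of order 1 at -7/4, modulus 7/4.
Branch term (17/5)*log(1 - ω/(2/5)): its argument vanishes at ω = 2/5, a logarithmic branch point, modulus 2/5.
The radius of convergence is the smallest modulus among the singular points: 2/5.


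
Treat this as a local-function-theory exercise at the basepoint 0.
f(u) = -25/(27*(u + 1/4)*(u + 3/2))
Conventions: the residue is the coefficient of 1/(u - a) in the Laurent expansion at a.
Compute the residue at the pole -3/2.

At the order-1 pole -3/2 set g(u) = (u - (-3/2))*f(u) = -25/(27*(u + 1/4)).
Simple pole: residue = g(a) at a = -3/2, which is 20/27.

The residue is 20/27.


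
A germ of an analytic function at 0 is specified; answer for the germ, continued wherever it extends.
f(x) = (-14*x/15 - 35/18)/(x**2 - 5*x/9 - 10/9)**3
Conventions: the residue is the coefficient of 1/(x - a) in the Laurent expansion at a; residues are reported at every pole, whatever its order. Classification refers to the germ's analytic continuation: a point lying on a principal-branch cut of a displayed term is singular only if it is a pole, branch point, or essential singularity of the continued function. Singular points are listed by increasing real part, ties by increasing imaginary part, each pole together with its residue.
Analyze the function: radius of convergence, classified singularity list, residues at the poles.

Radius of convergence at 0: -5/18 + (1/18)*sqrt(385).
At 5/18 - (1/18)*sqrt(385): a pole of order 3; residue (111537/8152375)*sqrt(385).
At 5/18 + (1/18)*sqrt(385): a pole of order 3; residue -(111537/8152375)*sqrt(385).

Denominator factor (x**2 - 5*x/9 - 10/9)^3: discriminant 385/81, real irrational roots 5/18 + (1/18)*sqrt(385) and 5/18 - (1/18)*sqrt(385); poles of order 3, moduli 5/18 + (1/18)*sqrt(385) and -5/18 + (1/18)*sqrt(385).
The radius of convergence is the smallest modulus among the singular points: -5/18 + (1/18)*sqrt(385).
The factor x**2 - 5*x/9 - 10/9 splits as (x - a)(x - a') with a = 5/18 - (1/18)*sqrt(385), a' = 5/18 + (1/18)*sqrt(385). At the order-3 pole a set g(x) = (x - a)^3*f(x) = [-14*x/15 - 35/18] / (x - a')^3.
Order-3 pole: residue = g''(a)/2; g''(5/18 - (1/18)*sqrt(385)) = (223074/8152375)*sqrt(385), so the residue is (111537/8152375)*sqrt(385).
The factor x**2 - 5*x/9 - 10/9 splits as (x - a)(x - a') with a = 5/18 + (1/18)*sqrt(385), a' = 5/18 - (1/18)*sqrt(385). At the order-3 pole a set g(x) = (x - a)^3*f(x) = [-14*x/15 - 35/18] / (x - a')^3.
Order-3 pole: residue = g''(a)/2; g''(5/18 + (1/18)*sqrt(385)) = -(223074/8152375)*sqrt(385), so the residue is -(111537/8152375)*sqrt(385).
List the singular points by increasing real part (a conjugate pair: the negative imaginary part first).


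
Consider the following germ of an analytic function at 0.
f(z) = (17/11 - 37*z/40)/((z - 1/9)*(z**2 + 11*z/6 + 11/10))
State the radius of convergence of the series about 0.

Denominator factor (z**2 + 11*z/6 + 11/10): discriminant -187/180, complex-conjugate roots (-11/12) + ((1/60)*sqrt(935))*i and (-11/12) - ((1/60)*sqrt(935))*i; poles of order 1, moduli (1/10)*sqrt(110) and (1/10)*sqrt(110).
Denominator factor (z - 1/9): pole of order 1 at 1/9, modulus 1/9.
The radius of convergence is the smallest modulus among the singular points: 1/9.

The radius of convergence is 1/9.


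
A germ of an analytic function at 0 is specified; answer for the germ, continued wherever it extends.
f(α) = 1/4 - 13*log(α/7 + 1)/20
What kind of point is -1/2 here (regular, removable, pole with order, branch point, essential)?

There is no denominator, hence no pole anywhere.
Branch term log(1 - α/(-7)): argument at -1/2 is 13/14, nonzero, so -1/2 is not its branch point (a point on a principal cut is still regular for the continued germ).
So the germ continues analytically to -1/2.

The point is a regular point.


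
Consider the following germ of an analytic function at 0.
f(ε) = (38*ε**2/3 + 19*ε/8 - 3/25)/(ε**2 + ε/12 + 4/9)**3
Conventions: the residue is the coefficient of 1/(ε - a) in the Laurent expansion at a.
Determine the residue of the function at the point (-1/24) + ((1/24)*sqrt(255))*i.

The factor ε**2 + ε/12 + 4/9 splits as (ε - a)(ε - a') with a = (-1/24) + ((1/24)*sqrt(255))*i, a' = (-1/24) - ((1/24)*sqrt(255))*i. At the order-3 pole a set g(ε) = (ε - a)^3*f(ε) = [38*ε**2/3 + 19*ε/8 - 3/25] / (ε - a')^3.
Order-3 pole: residue = g''(a)/2; g''((-1/24) + ((1/24)*sqrt(255))*i) = -((4623424/15353125)*sqrt(255))*i, so the residue is -((2311712/15353125)*sqrt(255))*i.

The residue is -((2311712/15353125)*sqrt(255))*i.


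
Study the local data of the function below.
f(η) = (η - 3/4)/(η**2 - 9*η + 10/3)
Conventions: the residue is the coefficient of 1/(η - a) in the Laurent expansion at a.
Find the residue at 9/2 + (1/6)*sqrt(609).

The factor η**2 - 9*η + 10/3 splits as (η - a)(η - a') with a = 9/2 + (1/6)*sqrt(609), a' = 9/2 - (1/6)*sqrt(609). At the order-1 pole a set g(η) = (η - a)*f(η) = [η - 3/4] / (η - a').
Simple pole: residue = g(a) at a = 9/2 + (1/6)*sqrt(609), which is 1/2 + (15/812)*sqrt(609).

The residue is 1/2 + (15/812)*sqrt(609).


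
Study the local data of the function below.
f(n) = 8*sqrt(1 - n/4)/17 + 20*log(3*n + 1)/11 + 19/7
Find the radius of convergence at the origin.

Branch term (20/11)*log(1 - n/(-1/3)): its argument vanishes at n = -1/3, a logarithmic branch point, modulus 1/3.
Branch term (8/17)*sqrt(1 - n/(4)): its argument vanishes at n = 4, a square-root branch point, modulus 4.
The radius of convergence is the smallest modulus among the singular points: 1/3.

The radius of convergence is 1/3.


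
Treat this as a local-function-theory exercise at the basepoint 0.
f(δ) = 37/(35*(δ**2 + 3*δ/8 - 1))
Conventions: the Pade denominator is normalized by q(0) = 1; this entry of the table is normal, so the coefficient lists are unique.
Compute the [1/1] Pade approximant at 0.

Taylor coefficients needed (expand at 0): a_0 = -37/35, a_1 = -111/280, a_2 = -2701/2240.
Write the denominator as Q(δ) = 1 + q1*δ. Requiring Q*f - P = O(δ^3) with deg P <= 1 kills the coefficients of δ^2..δ^2 in Q*f:
  δ^2: a_2 + q1*a_1 = 0, i.e. -2701/2240 + (-111/280)*q1 = 0.
Solving this linear system: q1 = -73/24.
The numerator is Q*f truncated at degree 1: P0 = a_0 = -37/35; P1 = a_1 + q1*a_0 = 296/105.

The Pade approximant has numerator coefficients [-37/35, 296/105]; denominator coefficients [1, -73/24].


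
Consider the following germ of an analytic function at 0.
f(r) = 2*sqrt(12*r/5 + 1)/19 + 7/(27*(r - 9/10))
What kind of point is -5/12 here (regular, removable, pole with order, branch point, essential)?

The point is an algebraic (square-root) branch point.

The term (2/19)*sqrt(1 - r/(-5/12)) has argument 1 - -5/12/(-5/12) = 0 at -5/12: a square-root (algebraic, two-sheeted) branch point; the remaining terms are analytic or single-valued there.


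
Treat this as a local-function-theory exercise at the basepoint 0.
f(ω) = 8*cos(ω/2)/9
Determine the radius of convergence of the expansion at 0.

The radius of convergence is infinite.

The factor cos(ω/2) is entire and contributes no finite singular point.
The polynomial part has no poles.
No finite singular points: the Taylor series at 0 converges everywhere.


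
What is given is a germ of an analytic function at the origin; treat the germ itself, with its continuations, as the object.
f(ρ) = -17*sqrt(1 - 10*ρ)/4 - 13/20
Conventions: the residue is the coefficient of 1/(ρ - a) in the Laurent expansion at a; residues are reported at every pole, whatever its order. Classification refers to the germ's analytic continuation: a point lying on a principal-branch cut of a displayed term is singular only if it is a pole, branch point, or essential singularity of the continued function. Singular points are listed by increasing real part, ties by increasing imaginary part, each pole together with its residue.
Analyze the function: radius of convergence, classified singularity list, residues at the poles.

Radius of convergence at 0: 1/10.
At 1/10: an algebraic (square-root) branch point.

Branch term (-17/4)*sqrt(1 - ρ/(1/10)): its argument vanishes at ρ = 1/10, a square-root branch point, modulus 1/10.
The radius of convergence is the smallest modulus among the singular points: 1/10.


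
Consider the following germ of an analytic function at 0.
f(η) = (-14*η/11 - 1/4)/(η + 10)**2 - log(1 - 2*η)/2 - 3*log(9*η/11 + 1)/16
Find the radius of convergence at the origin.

Denominator factor (η + 10)^2: pole of order 2 at -10, modulus 10.
Branch term (-3/16)*log(1 - η/(-11/9)): its argument vanishes at η = -11/9, a logarithmic branch point, modulus 11/9.
Branch term (-1/2)*log(1 - η/(1/2)): its argument vanishes at η = 1/2, a logarithmic branch point, modulus 1/2.
The radius of convergence is the smallest modulus among the singular points: 1/2.

The radius of convergence is 1/2.


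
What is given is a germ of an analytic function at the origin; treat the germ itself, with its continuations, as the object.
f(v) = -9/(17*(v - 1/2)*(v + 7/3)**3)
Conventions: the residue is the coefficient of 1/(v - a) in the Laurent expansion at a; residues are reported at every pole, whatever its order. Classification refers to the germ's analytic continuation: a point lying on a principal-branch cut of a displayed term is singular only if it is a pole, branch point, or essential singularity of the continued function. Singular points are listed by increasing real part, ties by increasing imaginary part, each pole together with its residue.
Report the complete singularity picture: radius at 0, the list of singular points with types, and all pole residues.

Denominator factor (v + 7/3)^3: pole of order 3 at -7/3, modulus 7/3.
Denominator factor (v - 1/2): pole of order 1 at 1/2, modulus 1/2.
The radius of convergence is the smallest modulus among the singular points: 1/2.
At the order-3 pole -7/3 set g(v) = (v - (-7/3))^3*f(v) = -9/(17*(v - 1/2)).
Order-3 pole: residue = g''(a)/2; g''(-7/3) = 3888/83521, so the residue is 1944/83521.
At the order-1 pole 1/2 set g(v) = (v - (1/2))*f(v) = -9/(17*(v + 7/3)**3).
Simple pole: residue = g(a) at a = 1/2, which is -1944/83521.
List the singular points by increasing real part (a conjugate pair: the negative imaginary part first).

Radius of convergence at 0: 1/2.
At -7/3: a pole of order 3; residue 1944/83521.
At 1/2: a pole of order 1; residue -1944/83521.


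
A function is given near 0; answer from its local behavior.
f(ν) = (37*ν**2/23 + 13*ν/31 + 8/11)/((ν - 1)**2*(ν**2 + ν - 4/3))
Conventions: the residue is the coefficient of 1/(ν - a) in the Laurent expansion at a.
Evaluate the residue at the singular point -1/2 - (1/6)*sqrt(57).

The residue is 103083/15686 - (269653/298034)*sqrt(57).

The factor ν**2 + ν - 4/3 splits as (ν - a)(ν - a') with a = -1/2 - (1/6)*sqrt(57), a' = -1/2 + (1/6)*sqrt(57). At the order-1 pole a set g(ν) = (ν - a)*f(ν) = [(37*ν**2/23 + 13*ν/31 + 8/11)/(ν - 1)**2] / (ν - a').
Simple pole: residue = g(a) at a = -1/2 - (1/6)*sqrt(57), which is 103083/15686 - (269653/298034)*sqrt(57).


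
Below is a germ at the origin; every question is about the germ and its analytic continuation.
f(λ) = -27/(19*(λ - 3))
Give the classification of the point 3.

The point is a pole of order 1.

The denominator factor λ - 3 vanishes at 3 and appears to the power 1; the numerator there equals -27/19, nonzero, and no other factor vanishes.
Hence a pole whose order is the multiplicity, 1.


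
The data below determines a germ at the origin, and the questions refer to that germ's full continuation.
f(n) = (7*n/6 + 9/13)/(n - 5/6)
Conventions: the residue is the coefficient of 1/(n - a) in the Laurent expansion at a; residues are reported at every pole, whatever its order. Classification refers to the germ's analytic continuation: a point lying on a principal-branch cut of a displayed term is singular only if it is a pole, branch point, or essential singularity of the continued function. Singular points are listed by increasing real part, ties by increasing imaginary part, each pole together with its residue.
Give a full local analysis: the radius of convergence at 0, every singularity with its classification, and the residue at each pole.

Denominator factor (n - 5/6): pole of order 1 at 5/6, modulus 5/6.
The radius of convergence is the smallest modulus among the singular points: 5/6.
At the order-1 pole 5/6 set g(n) = (n - (5/6))*f(n) = 7*n/6 + 9/13.
Simple pole: residue = g(a) at a = 5/6, which is 779/468.

Radius of convergence at 0: 5/6.
At 5/6: a pole of order 1; residue 779/468.


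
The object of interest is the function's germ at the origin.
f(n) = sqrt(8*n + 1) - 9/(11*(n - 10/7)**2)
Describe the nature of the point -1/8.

The point is an algebraic (square-root) branch point.

The term (1)*sqrt(1 - n/(-1/8)) has argument 1 - -1/8/(-1/8) = 0 at -1/8: a square-root (algebraic, two-sheeted) branch point; the remaining terms are analytic or single-valued there.


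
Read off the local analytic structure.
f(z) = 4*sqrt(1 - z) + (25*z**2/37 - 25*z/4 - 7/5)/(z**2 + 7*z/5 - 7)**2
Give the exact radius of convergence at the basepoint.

The radius of convergence is 1.

Denominator factor (z**2 + 7*z/5 - 7)^2: discriminant 749/25, real irrational roots -7/10 + (1/10)*sqrt(749) and -7/10 - (1/10)*sqrt(749); poles of order 2, moduli -7/10 + (1/10)*sqrt(749) and 7/10 + (1/10)*sqrt(749).
Branch term (4)*sqrt(1 - z/(1)): its argument vanishes at z = 1, a square-root branch point, modulus 1.
The radius of convergence is the smallest modulus among the singular points: 1.


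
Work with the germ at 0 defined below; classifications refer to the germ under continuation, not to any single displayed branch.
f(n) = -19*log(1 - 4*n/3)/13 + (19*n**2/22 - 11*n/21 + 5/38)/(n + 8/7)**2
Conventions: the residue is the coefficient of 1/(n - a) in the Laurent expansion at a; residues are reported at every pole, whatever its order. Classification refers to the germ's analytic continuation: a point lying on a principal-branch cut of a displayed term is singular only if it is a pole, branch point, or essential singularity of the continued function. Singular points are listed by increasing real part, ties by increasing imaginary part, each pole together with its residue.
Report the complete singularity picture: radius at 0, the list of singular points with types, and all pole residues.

Radius of convergence at 0: 3/4.
At -8/7: a pole of order 2; residue -577/231.
At 3/4: a logarithmic branch point.

Denominator factor (n + 8/7)^2: pole of order 2 at -8/7, modulus 8/7.
Branch term (-19/13)*log(1 - n/(3/4)): its argument vanishes at n = 3/4, a logarithmic branch point, modulus 3/4.
The radius of convergence is the smallest modulus among the singular points: 3/4.
The branch term is analytic at -8/7 and contributes nothing to the residue; only the rational part matters.
At the order-2 pole -8/7 set g(n) = (n - (-8/7))^2*(rational part) = 19*n**2/22 - 11*n/21 + 5/38.
Order-2 pole: residue = g'(a); g'(-8/7) = -577/231, so the residue is -577/231.
List the singular points by increasing real part (a conjugate pair: the negative imaginary part first).


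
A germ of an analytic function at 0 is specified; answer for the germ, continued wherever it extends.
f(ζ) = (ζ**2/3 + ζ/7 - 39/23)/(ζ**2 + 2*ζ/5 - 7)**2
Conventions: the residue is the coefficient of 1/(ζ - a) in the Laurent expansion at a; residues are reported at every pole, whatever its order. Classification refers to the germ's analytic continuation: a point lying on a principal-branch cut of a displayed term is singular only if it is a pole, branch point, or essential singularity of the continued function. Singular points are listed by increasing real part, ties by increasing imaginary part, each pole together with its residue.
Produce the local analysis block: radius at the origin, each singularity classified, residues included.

Denominator factor (ζ**2 + 2*ζ/5 - 7)^2: discriminant 704/25, real irrational roots -1/5 + (4/5)*sqrt(11) and -1/5 - (4/5)*sqrt(11); poles of order 2, moduli -1/5 + (4/5)*sqrt(11) and 1/5 + (4/5)*sqrt(11).
The radius of convergence is the smallest modulus among the singular points: -1/5 + (4/5)*sqrt(11).
The factor ζ**2 + 2*ζ/5 - 7 splits as (ζ - a)(ζ - a') with a = -1/5 - (4/5)*sqrt(11), a' = -1/5 + (4/5)*sqrt(11). At the order-2 pole a set g(ζ) = (ζ - a)^2*f(ζ) = [ζ**2/3 + ζ/7 - 39/23] / (ζ - a')^2.
Order-2 pole: residue = g'(a); g'(-1/5 - (4/5)*sqrt(11)) = -(244975/14961408)*sqrt(11), so the residue is -(244975/14961408)*sqrt(11).
The factor ζ**2 + 2*ζ/5 - 7 splits as (ζ - a)(ζ - a') with a = -1/5 + (4/5)*sqrt(11), a' = -1/5 - (4/5)*sqrt(11). At the order-2 pole a set g(ζ) = (ζ - a)^2*f(ζ) = [ζ**2/3 + ζ/7 - 39/23] / (ζ - a')^2.
Order-2 pole: residue = g'(a); g'(-1/5 + (4/5)*sqrt(11)) = (244975/14961408)*sqrt(11), so the residue is (244975/14961408)*sqrt(11).
List the singular points by increasing real part (a conjugate pair: the negative imaginary part first).

Radius of convergence at 0: -1/5 + (4/5)*sqrt(11).
At -1/5 - (4/5)*sqrt(11): a pole of order 2; residue -(244975/14961408)*sqrt(11).
At -1/5 + (4/5)*sqrt(11): a pole of order 2; residue (244975/14961408)*sqrt(11).


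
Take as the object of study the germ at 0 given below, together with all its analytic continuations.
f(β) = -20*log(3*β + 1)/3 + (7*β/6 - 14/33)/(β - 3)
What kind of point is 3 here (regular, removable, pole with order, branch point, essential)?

The point is a pole of order 1.

The denominator factor β - 3 vanishes at 3 and appears to the power 1; the numerator there equals 203/66, nonzero, and no other factor vanishes.
The branch terms are analytic at this point.
Hence a pole whose order is the multiplicity, 1.


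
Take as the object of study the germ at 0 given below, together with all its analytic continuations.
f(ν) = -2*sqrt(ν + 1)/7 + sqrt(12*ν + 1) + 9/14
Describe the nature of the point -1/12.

The term (1)*sqrt(1 - ν/(-1/12)) has argument 1 - -1/12/(-1/12) = 0 at -1/12: a square-root (algebraic, two-sheeted) branch point; the remaining terms are analytic or single-valued there.

The point is an algebraic (square-root) branch point.
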